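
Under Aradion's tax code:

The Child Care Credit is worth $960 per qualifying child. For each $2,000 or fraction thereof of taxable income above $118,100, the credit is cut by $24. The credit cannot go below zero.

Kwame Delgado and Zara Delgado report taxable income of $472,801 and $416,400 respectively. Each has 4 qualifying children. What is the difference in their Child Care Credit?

Kwame ($472,801): Child Care Credit: base = 4 × $960 = $3,840. income exceeds $118,100 by $354,701 → 178 increments × $24 = $4,272 ≥ base, so the credit is $0.
Zara ($416,400): Child Care Credit: base = 4 × $960 = $3,840. income exceeds $118,100 by $298,300, which is 150 full-or-partial $2,000 increments; reduction = 150 × $24 = $3,600, leaving $240.
Difference: |$0 − $240| = $240.

$240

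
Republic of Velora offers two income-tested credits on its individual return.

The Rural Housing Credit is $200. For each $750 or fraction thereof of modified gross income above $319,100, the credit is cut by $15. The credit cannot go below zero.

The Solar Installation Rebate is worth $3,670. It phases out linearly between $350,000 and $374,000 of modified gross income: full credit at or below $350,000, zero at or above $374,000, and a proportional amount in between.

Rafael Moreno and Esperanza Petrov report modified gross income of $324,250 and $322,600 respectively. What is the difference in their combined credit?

$30

Rafael ($324,250): Rural Housing Credit: income exceeds $319,100 by $5,150, which is 7 full-or-partial $750 increments; reduction = 7 × $15 = $105, leaving $95. Solar Installation Rebate: $324,250 is at or below the $350,000 threshold, so the full $3,670 applies. total $95 + $3,670 = $3,765
Esperanza ($322,600): Rural Housing Credit: income exceeds $319,100 by $3,500, which is 5 full-or-partial $750 increments; reduction = 5 × $15 = $75, leaving $125. Solar Installation Rebate: $322,600 is at or below the $350,000 threshold, so the full $3,670 applies. total $125 + $3,670 = $3,795
Difference: |$3,765 − $3,795| = $30.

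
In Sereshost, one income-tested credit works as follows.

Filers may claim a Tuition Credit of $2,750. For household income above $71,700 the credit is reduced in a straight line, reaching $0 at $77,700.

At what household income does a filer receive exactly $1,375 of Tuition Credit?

$74,700

$1,375 is 1,375/2,750 of the full $2,750, so 1,375/2,750 of the $6,000 range has been used: income = $71,700 + $6,000 × 1,375/2,750 = $74,700.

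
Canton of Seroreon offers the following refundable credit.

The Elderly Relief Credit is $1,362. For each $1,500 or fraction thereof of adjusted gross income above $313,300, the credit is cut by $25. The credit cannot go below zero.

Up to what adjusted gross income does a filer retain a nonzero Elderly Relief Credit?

After 54 increments the reduction is 54 × $25 = $1,350, leaving $12; one more increment wipes it out. Increment 54 ends at excess 54 × $1,500 = $81,000, so the highest qualifying income is $313,300 + $81,000 = $394,300.

$394,300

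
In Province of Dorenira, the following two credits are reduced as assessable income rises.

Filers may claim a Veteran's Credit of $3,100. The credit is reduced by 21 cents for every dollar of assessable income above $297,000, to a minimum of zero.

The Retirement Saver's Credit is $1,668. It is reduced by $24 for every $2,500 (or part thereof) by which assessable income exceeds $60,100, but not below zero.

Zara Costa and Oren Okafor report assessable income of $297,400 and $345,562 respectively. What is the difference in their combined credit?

$3,016

Zara ($297,400): Veteran's Credit: 21% of the $400 excess over $297,000 is $84; credit = $3,100 − $84 = $3,016. Retirement Saver's Credit: income exceeds $60,100 by $237,300 → 95 increments × $24 = $2,280 ≥ base, so the credit is $0. total $3,016 + $0 = $3,016
Oren ($345,562): Veteran's Credit: 21% of the $48,562 excess over $297,000 is $10,198.02 ≥ base, so the credit is $0. Retirement Saver's Credit: income exceeds $60,100 by $285,462 → 115 increments × $24 = $2,760 ≥ base, so the credit is $0. total $0 + $0 = $0
Difference: |$3,016 − $0| = $3,016.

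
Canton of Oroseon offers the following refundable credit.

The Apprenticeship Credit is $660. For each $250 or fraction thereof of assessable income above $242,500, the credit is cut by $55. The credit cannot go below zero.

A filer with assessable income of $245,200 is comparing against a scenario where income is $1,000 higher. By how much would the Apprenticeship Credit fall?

At $245,200 — income exceeds $242,500 by $2,700, which is 11 full-or-partial $250 increments; reduction = 11 × $55 = $605, leaving $55.
At $246,200 — income exceeds $242,500 by $3,700 → 15 increments × $55 = $825 ≥ base, so the credit is $0.
Lost: $55 − $0 = $55.

$55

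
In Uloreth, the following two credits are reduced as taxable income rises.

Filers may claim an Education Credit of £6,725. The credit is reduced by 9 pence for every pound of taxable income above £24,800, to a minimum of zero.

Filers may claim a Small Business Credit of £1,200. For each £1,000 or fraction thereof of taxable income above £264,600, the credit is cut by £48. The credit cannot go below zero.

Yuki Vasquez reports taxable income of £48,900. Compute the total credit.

£5,756

Education Credit: 9% of the £24,100 excess over £24,800 is £2,169; credit = £6,725 − £2,169 = £4,556.
Small Business Credit: £48,900 is at or below the £264,600 threshold, so the full £1,200 applies.
Total: £4,556 + £1,200 = £5,756.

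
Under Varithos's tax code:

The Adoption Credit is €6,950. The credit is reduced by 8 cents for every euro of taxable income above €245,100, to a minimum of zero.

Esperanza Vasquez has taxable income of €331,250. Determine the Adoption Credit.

Adoption Credit: 8% of the €86,150 excess over €245,100 is €6,892; credit = €6,950 − €6,892 = €58.

€58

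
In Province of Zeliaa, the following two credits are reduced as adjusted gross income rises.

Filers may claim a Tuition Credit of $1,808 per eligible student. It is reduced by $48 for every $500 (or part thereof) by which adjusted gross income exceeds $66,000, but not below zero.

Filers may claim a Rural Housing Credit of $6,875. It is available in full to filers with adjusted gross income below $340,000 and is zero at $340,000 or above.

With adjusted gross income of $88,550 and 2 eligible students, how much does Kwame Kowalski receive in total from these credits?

Tuition Credit: base = 2 × $1,808 = $3,616. income exceeds $66,000 by $22,550, which is 46 full-or-partial $500 increments; reduction = 46 × $48 = $2,208, leaving $1,408.
Rural Housing Credit: $88,550 is below the $340,000 cutoff, so the full $6,875 applies.
Total: $1,408 + $6,875 = $8,283.

$8,283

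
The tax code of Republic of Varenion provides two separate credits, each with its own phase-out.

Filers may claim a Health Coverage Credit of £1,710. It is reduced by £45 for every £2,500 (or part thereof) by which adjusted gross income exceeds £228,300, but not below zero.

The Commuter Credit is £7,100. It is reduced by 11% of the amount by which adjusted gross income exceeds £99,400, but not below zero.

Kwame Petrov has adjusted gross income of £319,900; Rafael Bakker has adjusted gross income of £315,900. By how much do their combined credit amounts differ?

Kwame (£319,900): Health Coverage Credit: income exceeds £228,300 by £91,600, which is 37 full-or-partial £2,500 increments; reduction = 37 × £45 = £1,665, leaving £45. Commuter Credit: 11% of the £220,500 excess over £99,400 is £24,255 ≥ base, so the credit is £0. total £45 + £0 = £45
Rafael (£315,900): Health Coverage Credit: income exceeds £228,300 by £87,600, which is 36 full-or-partial £2,500 increments; reduction = 36 × £45 = £1,620, leaving £90. Commuter Credit: 11% of the £216,500 excess over £99,400 is £23,815 ≥ base, so the credit is £0. total £90 + £0 = £90
Difference: |£45 − £90| = £45.

£45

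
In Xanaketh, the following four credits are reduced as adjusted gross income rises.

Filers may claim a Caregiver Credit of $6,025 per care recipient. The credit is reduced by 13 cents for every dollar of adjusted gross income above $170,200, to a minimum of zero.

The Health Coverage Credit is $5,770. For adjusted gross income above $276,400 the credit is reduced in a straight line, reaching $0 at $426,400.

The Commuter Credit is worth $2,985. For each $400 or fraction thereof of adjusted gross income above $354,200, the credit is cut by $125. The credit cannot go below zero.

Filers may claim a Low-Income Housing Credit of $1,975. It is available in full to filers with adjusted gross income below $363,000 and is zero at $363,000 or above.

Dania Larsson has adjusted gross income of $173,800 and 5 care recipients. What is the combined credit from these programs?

$40,387

Caregiver Credit: base = 5 × $6,025 = $30,125. 13% of the $3,600 excess over $170,200 is $468; credit = $30,125 − $468 = $29,657.
Health Coverage Credit: $173,800 is at or below the $276,400 threshold, so the full $5,770 applies.
Commuter Credit: $173,800 is at or below the $354,200 threshold, so the full $2,985 applies.
Low-Income Housing Credit: $173,800 is below the $363,000 cutoff, so the full $1,975 applies.
Total: $29,657 + $5,770 + $2,985 + $1,975 = $40,387.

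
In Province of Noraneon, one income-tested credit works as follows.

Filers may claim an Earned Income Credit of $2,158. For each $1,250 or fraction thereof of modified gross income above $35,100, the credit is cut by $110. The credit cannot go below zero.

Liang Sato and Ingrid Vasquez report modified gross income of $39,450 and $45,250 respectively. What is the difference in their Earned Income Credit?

$550

Liang ($39,450): Earned Income Credit: income exceeds $35,100 by $4,350, which is 4 full-or-partial $1,250 increments; reduction = 4 × $110 = $440, leaving $1,718.
Ingrid ($45,250): Earned Income Credit: income exceeds $35,100 by $10,150, which is 9 full-or-partial $1,250 increments; reduction = 9 × $110 = $990, leaving $1,168.
Difference: |$1,718 − $1,168| = $550.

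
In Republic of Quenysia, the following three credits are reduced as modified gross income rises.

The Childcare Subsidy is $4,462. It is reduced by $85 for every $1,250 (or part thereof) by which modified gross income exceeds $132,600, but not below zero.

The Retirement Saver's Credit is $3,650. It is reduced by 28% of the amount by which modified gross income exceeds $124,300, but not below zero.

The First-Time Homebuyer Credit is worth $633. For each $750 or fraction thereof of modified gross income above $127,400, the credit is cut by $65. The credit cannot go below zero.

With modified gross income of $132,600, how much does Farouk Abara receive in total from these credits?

Childcare Subsidy: $132,600 is at or below the $132,600 threshold, so the full $4,462 applies.
Retirement Saver's Credit: 28% of the $8,300 excess over $124,300 is $2,324; credit = $3,650 − $2,324 = $1,326.
First-Time Homebuyer Credit: income exceeds $127,400 by $5,200, which is 7 full-or-partial $750 increments; reduction = 7 × $65 = $455, leaving $178.
Total: $4,462 + $1,326 + $178 = $5,966.

$5,966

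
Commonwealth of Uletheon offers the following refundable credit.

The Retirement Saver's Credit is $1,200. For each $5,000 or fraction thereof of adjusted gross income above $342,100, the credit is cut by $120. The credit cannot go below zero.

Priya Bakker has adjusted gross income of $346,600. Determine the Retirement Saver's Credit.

Retirement Saver's Credit: income exceeds $342,100 by $4,500, which is 1 full-or-partial $5,000 increment; reduction = 1 × $120 = $120, leaving $1,080.

$1,080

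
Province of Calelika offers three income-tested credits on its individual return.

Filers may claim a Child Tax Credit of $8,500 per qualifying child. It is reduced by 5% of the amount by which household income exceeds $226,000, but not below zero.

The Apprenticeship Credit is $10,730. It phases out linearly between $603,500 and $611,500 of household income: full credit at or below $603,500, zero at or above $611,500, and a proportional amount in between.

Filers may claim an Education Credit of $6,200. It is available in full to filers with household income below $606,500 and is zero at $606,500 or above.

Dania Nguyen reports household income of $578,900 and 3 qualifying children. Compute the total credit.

$24,785

Child Tax Credit: base = 3 × $8,500 = $25,500. 5% of the $352,900 excess over $226,000 is $17,645; credit = $25,500 − $17,645 = $7,855.
Apprenticeship Credit: $578,900 is at or below the $603,500 threshold, so the full $10,730 applies.
Education Credit: $578,900 is below the $606,500 cutoff, so the full $6,200 applies.
Total: $7,855 + $10,730 + $6,200 = $24,785.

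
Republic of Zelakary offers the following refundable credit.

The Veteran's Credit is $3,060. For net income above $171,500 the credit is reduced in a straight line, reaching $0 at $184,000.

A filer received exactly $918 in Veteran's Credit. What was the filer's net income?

$918 is 918/3,060 of the full $3,060, so 2,142/3,060 of the $12,500 range has been used: income = $171,500 + $12,500 × 2,142/3,060 = $180,250.

$180,250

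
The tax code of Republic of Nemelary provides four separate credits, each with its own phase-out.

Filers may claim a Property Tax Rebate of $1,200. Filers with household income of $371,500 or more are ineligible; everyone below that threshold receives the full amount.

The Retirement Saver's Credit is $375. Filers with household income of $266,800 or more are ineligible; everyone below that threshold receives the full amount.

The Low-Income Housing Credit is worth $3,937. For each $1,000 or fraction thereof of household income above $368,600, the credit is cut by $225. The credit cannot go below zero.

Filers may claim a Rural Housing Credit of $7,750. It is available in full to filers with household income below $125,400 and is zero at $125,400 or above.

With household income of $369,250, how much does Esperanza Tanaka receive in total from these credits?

Property Tax Rebate: $369,250 is below the $371,500 cutoff, so the full $1,200 applies.
Retirement Saver's Credit: $369,250 meets or exceeds the $266,800 cutoff, so the credit is $0.
Low-Income Housing Credit: income exceeds $368,600 by $650, which is 1 full-or-partial $1,000 increment; reduction = 1 × $225 = $225, leaving $3,712.
Rural Housing Credit: $369,250 meets or exceeds the $125,400 cutoff, so the credit is $0.
Total: $1,200 + $0 + $3,712 + $0 = $4,912.

$4,912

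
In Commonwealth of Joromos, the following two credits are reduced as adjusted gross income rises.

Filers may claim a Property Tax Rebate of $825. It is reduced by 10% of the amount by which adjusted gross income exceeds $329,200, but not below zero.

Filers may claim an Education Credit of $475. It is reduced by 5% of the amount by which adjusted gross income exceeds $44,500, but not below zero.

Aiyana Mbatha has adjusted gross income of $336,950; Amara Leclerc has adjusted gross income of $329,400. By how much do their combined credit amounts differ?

$755

Aiyana ($336,950): Property Tax Rebate: 10% of the $7,750 excess over $329,200 is $775; credit = $825 − $775 = $50. Education Credit: 5% of the $292,450 excess over $44,500 is $14,622.50 ≥ base, so the credit is $0. total $50 + $0 = $50
Amara ($329,400): Property Tax Rebate: 10% of the $200 excess over $329,200 is $20; credit = $825 − $20 = $805. Education Credit: 5% of the $284,900 excess over $44,500 is $14,245 ≥ base, so the credit is $0. total $805 + $0 = $805
Difference: |$50 − $805| = $755.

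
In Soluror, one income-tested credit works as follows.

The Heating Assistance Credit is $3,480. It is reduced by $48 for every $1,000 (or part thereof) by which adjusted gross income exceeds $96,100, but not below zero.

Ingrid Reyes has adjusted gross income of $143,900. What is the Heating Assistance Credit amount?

Heating Assistance Credit: income exceeds $96,100 by $47,800, which is 48 full-or-partial $1,000 increments; reduction = 48 × $48 = $2,304, leaving $1,176.

$1,176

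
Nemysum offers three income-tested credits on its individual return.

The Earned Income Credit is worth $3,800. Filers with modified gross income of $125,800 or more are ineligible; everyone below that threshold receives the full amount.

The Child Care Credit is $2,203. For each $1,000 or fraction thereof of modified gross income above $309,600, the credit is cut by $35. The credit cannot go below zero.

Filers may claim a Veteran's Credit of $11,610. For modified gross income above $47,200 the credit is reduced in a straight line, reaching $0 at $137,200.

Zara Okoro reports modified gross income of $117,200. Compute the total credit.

Earned Income Credit: $117,200 is below the $125,800 cutoff, so the full $3,800 applies.
Child Care Credit: $117,200 is at or below the $309,600 threshold, so the full $2,203 applies.
Veteran's Credit: $117,200 is $70,000 into a $90,000 phase-out range, leaving 20,000/90,000 of the credit: $11,610 × 20,000/90,000 = $2,580.
Total: $3,800 + $2,203 + $2,580 = $8,583.

$8,583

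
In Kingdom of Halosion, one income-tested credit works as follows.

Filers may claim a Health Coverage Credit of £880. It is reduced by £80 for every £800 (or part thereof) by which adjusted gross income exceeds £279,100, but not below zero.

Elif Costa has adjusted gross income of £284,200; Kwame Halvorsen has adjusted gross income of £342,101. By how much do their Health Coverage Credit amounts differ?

Elif (£284,200): Health Coverage Credit: income exceeds £279,100 by £5,100, which is 7 full-or-partial £800 increments; reduction = 7 × £80 = £560, leaving £320.
Kwame (£342,101): Health Coverage Credit: income exceeds £279,100 by £63,001 → 79 increments × £80 = £6,320 ≥ base, so the credit is £0.
Difference: |£320 − £0| = £320.

£320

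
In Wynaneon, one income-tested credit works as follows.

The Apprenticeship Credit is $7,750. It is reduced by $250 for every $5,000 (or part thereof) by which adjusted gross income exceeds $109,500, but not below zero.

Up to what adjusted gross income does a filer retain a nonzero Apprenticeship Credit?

$259,500

After 30 increments the reduction is 30 × $250 = $7,500, leaving $250; one more increment wipes it out. Increment 30 ends at excess 30 × $5,000 = $150,000, so the highest qualifying income is $109,500 + $150,000 = $259,500.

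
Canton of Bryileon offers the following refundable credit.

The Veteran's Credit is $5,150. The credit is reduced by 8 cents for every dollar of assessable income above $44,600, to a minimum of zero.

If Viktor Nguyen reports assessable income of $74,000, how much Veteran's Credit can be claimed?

Veteran's Credit: 8% of the $29,400 excess over $44,600 is $2,352; credit = $5,150 − $2,352 = $2,798.

$2,798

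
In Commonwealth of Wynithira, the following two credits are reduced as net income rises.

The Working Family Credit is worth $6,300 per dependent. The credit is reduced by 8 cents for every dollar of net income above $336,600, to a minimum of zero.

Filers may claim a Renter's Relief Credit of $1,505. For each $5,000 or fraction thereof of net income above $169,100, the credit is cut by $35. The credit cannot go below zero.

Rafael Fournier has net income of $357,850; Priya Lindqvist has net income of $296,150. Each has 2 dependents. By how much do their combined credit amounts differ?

Rafael ($357,850): Working Family Credit: base = 2 × $6,300 = $12,600. 8% of the $21,250 excess over $336,600 is $1,700; credit = $12,600 − $1,700 = $10,900. Renter's Relief Credit: income exceeds $169,100 by $188,750, which is 38 full-or-partial $5,000 increments; reduction = 38 × $35 = $1,330, leaving $175. total $10,900 + $175 = $11,075
Priya ($296,150): Working Family Credit: base = 2 × $6,300 = $12,600. $296,150 is at or below the $336,600 threshold, so the full $12,600 applies. Renter's Relief Credit: income exceeds $169,100 by $127,050, which is 26 full-or-partial $5,000 increments; reduction = 26 × $35 = $910, leaving $595. total $12,600 + $595 = $13,195
Difference: |$11,075 − $13,195| = $2,120.

$2,120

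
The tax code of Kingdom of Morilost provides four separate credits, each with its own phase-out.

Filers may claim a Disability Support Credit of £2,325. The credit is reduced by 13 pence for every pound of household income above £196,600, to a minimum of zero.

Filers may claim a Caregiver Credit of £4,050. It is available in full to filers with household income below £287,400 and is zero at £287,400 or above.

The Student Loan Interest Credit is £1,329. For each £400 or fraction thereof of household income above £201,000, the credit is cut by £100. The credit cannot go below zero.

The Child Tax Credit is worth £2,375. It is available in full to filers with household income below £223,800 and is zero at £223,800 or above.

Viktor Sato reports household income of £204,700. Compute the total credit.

£8,026

Disability Support Credit: 13% of the £8,100 excess over £196,600 is £1,053; credit = £2,325 − £1,053 = £1,272.
Caregiver Credit: £204,700 is below the £287,400 cutoff, so the full £4,050 applies.
Student Loan Interest Credit: income exceeds £201,000 by £3,700, which is 10 full-or-partial £400 increments; reduction = 10 × £100 = £1,000, leaving £329.
Child Tax Credit: £204,700 is below the £223,800 cutoff, so the full £2,375 applies.
Total: £1,272 + £4,050 + £329 + £2,375 = £8,026.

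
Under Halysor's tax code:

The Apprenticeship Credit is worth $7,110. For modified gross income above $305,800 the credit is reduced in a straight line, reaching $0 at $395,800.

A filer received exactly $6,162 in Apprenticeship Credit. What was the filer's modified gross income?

$317,800

$6,162 is 6,162/7,110 of the full $7,110, so 948/7,110 of the $90,000 range has been used: income = $305,800 + $90,000 × 948/7,110 = $317,800.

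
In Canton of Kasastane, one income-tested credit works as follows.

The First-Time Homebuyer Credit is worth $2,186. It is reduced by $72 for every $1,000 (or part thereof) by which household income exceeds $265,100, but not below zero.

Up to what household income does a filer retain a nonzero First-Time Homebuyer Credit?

After 30 increments the reduction is 30 × $72 = $2,160, leaving $26; one more increment wipes it out. Increment 30 ends at excess 30 × $1,000 = $30,000, so the highest qualifying income is $265,100 + $30,000 = $295,100.

$295,100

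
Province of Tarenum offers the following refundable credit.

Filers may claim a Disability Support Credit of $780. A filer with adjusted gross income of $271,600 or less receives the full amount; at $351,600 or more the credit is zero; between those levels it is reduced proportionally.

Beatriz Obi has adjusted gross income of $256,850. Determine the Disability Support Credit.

$780

Disability Support Credit: $256,850 is at or below the $271,600 threshold, so the full $780 applies.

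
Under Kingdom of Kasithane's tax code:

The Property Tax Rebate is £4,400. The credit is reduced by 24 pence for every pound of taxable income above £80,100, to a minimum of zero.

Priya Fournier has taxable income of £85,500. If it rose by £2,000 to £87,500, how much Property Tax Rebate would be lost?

£480

At £85,500 — 24% of the £5,400 excess over £80,100 is £1,296; credit = £4,400 − £1,296 = £3,104.
At £87,500 — 24% of the £7,400 excess over £80,100 is £1,776; credit = £4,400 − £1,776 = £2,624.
Lost: £3,104 − £2,624 = £480.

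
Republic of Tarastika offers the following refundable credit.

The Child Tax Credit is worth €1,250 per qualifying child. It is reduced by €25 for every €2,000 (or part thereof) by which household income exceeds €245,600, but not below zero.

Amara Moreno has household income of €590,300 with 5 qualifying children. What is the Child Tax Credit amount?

€1,925

Child Tax Credit: base = 5 × €1,250 = €6,250. income exceeds €245,600 by €344,700, which is 173 full-or-partial €2,000 increments; reduction = 173 × €25 = €4,325, leaving €1,925.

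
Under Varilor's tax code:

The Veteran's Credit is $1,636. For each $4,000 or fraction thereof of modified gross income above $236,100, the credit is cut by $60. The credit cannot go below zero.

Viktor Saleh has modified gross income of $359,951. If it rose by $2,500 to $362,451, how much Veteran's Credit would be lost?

At $359,951 — income exceeds $236,100 by $123,851 → 31 increments × $60 = $1,860 ≥ base, so the credit is $0.
At $362,451 — income exceeds $236,100 by $126,351 → 32 increments × $60 = $1,920 ≥ base, so the credit is $0.
Lost: $0 − $0 = $0.

$0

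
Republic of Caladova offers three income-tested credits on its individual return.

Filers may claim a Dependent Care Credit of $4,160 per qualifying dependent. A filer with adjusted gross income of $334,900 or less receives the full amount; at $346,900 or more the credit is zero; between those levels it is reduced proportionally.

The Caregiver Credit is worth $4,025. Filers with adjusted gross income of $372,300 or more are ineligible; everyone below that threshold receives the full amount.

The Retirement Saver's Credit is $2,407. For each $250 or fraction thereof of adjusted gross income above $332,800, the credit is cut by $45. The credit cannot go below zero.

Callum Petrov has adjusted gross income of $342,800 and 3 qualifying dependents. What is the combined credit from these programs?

Dependent Care Credit: base = 3 × $4,160 = $12,480. $342,800 is $7,900 into a $12,000 phase-out range, leaving 4,100/12,000 of the credit: $12,480 × 4,100/12,000 = $4,264.
Caregiver Credit: $342,800 is below the $372,300 cutoff, so the full $4,025 applies.
Retirement Saver's Credit: income exceeds $332,800 by $10,000, which is 40 full-or-partial $250 increments; reduction = 40 × $45 = $1,800, leaving $607.
Total: $4,264 + $4,025 + $607 = $8,896.

$8,896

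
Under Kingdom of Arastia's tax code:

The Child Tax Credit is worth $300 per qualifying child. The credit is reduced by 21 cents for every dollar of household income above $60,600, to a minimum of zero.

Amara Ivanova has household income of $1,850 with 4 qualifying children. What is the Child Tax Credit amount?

Child Tax Credit: base = 4 × $300 = $1,200. $1,850 is at or below the $60,600 threshold, so the full $1,200 applies.

$1,200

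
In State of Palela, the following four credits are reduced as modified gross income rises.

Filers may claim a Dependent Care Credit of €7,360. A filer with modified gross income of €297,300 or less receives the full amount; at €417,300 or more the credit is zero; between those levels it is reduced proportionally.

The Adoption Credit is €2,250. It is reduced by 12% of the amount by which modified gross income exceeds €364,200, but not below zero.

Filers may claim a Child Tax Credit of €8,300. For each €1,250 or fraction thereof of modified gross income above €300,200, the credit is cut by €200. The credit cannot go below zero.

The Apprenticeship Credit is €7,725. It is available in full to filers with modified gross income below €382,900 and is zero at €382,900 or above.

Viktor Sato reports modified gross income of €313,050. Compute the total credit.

Dependent Care Credit: €313,050 is €15,750 into a €120,000 phase-out range, leaving 104,250/120,000 of the credit: €7,360 × 104,250/120,000 = €6,394.
Adoption Credit: €313,050 is at or below the €364,200 threshold, so the full €2,250 applies.
Child Tax Credit: income exceeds €300,200 by €12,850, which is 11 full-or-partial €1,250 increments; reduction = 11 × €200 = €2,200, leaving €6,100.
Apprenticeship Credit: €313,050 is below the €382,900 cutoff, so the full €7,725 applies.
Total: €6,394 + €2,250 + €6,100 + €7,725 = €22,469.

€22,469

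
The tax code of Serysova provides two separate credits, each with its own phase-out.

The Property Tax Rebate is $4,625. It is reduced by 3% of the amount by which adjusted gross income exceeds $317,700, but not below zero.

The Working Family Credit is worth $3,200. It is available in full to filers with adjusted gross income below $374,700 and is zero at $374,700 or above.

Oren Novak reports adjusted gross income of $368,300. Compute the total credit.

Property Tax Rebate: 3% of the $50,600 excess over $317,700 is $1,518; credit = $4,625 − $1,518 = $3,107.
Working Family Credit: $368,300 is below the $374,700 cutoff, so the full $3,200 applies.
Total: $3,107 + $3,200 = $6,307.

$6,307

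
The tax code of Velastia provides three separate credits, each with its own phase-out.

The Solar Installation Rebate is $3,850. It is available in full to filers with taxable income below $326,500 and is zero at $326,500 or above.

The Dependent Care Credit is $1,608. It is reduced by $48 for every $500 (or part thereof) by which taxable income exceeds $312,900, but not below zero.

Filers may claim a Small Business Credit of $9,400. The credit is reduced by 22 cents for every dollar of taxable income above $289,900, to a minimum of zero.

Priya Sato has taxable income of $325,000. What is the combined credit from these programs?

Solar Installation Rebate: $325,000 is below the $326,500 cutoff, so the full $3,850 applies.
Dependent Care Credit: income exceeds $312,900 by $12,100, which is 25 full-or-partial $500 increments; reduction = 25 × $48 = $1,200, leaving $408.
Small Business Credit: 22% of the $35,100 excess over $289,900 is $7,722; credit = $9,400 − $7,722 = $1,678.
Total: $3,850 + $408 + $1,678 = $5,936.

$5,936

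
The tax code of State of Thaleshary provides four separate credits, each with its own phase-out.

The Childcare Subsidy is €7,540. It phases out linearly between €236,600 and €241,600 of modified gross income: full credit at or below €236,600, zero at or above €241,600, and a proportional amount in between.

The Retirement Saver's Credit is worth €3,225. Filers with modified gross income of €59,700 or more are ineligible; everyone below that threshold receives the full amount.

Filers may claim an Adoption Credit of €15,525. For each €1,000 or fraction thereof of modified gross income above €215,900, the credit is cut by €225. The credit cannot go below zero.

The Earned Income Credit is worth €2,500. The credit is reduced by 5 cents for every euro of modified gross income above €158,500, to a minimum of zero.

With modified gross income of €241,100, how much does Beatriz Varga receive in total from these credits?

€10,429

Childcare Subsidy: €241,100 is €4,500 into a €5,000 phase-out range, leaving 500/5,000 of the credit: €7,540 × 500/5,000 = €754.
Retirement Saver's Credit: €241,100 meets or exceeds the €59,700 cutoff, so the credit is €0.
Adoption Credit: income exceeds €215,900 by €25,200, which is 26 full-or-partial €1,000 increments; reduction = 26 × €225 = €5,850, leaving €9,675.
Earned Income Credit: 5% of the €82,600 excess over €158,500 is €4,130 ≥ base, so the credit is €0.
Total: €754 + €0 + €9,675 + €0 = €10,429.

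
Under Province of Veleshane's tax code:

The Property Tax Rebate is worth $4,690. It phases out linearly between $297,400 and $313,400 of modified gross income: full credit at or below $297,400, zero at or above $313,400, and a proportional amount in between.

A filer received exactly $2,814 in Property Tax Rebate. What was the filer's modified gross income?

$303,800

$2,814 is 2,814/4,690 of the full $4,690, so 1,876/4,690 of the $16,000 range has been used: income = $297,400 + $16,000 × 1,876/4,690 = $303,800.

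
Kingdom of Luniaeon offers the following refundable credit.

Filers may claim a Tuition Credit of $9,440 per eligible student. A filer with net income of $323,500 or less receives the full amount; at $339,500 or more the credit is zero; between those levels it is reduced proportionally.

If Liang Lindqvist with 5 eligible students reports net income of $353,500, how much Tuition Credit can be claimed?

Tuition Credit: base = 5 × $9,440 = $47,200. $353,500 is at or above $339,500, so the credit is $0.

$0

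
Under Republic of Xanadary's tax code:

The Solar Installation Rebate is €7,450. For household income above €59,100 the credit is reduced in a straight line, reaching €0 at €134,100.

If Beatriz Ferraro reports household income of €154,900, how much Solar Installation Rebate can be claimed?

Solar Installation Rebate: €154,900 is at or above €134,100, so the credit is €0.

€0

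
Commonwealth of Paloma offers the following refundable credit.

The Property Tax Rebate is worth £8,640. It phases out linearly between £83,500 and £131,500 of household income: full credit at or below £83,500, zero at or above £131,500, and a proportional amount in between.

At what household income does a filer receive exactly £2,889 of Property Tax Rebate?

£115,450

£2,889 is 2,889/8,640 of the full £8,640, so 5,751/8,640 of the £48,000 range has been used: income = £83,500 + £48,000 × 5,751/8,640 = £115,450.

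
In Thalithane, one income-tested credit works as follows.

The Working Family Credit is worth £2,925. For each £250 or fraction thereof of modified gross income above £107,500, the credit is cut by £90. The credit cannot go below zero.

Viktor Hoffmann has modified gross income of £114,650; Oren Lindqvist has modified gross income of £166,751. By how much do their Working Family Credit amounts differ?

Viktor (£114,650): Working Family Credit: income exceeds £107,500 by £7,150, which is 29 full-or-partial £250 increments; reduction = 29 × £90 = £2,610, leaving £315.
Oren (£166,751): Working Family Credit: income exceeds £107,500 by £59,251 → 238 increments × £90 = £21,420 ≥ base, so the credit is £0.
Difference: |£315 − £0| = £315.

£315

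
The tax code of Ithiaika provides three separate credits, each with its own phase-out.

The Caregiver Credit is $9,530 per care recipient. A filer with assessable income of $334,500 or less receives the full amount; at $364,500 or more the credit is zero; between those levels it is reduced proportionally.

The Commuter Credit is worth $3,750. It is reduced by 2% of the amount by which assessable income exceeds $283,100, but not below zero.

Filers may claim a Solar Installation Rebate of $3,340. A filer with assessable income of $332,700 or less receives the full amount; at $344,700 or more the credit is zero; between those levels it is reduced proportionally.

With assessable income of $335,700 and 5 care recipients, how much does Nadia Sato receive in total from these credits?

$50,947

Caregiver Credit: base = 5 × $9,530 = $47,650. $335,700 is $1,200 into a $30,000 phase-out range, leaving 28,800/30,000 of the credit: $47,650 × 28,800/30,000 = $45,744.
Commuter Credit: 2% of the $52,600 excess over $283,100 is $1,052; credit = $3,750 − $1,052 = $2,698.
Solar Installation Rebate: $335,700 is $3,000 into a $12,000 phase-out range, leaving 9,000/12,000 of the credit: $3,340 × 9,000/12,000 = $2,505.
Total: $45,744 + $2,698 + $2,505 = $50,947.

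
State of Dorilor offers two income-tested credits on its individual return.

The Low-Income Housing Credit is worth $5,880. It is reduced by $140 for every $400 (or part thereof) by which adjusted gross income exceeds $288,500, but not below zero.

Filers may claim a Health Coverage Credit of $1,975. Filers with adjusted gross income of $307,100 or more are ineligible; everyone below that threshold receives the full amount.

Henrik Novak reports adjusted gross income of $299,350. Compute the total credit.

$3,935

Low-Income Housing Credit: income exceeds $288,500 by $10,850, which is 28 full-or-partial $400 increments; reduction = 28 × $140 = $3,920, leaving $1,960.
Health Coverage Credit: $299,350 is below the $307,100 cutoff, so the full $1,975 applies.
Total: $1,960 + $1,975 = $3,935.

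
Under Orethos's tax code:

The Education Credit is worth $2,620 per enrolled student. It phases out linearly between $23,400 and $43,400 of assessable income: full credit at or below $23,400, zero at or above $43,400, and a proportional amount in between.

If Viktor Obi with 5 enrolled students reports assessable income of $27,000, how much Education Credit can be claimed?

$10,742

Education Credit: base = 5 × $2,620 = $13,100. $27,000 is $3,600 into a $20,000 phase-out range, leaving 16,400/20,000 of the credit: $13,100 × 16,400/20,000 = $10,742.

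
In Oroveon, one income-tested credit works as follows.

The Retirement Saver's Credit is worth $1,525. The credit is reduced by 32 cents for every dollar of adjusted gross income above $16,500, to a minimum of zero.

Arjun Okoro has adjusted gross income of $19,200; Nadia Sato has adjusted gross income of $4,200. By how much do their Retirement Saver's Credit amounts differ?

$864

Arjun ($19,200): Retirement Saver's Credit: 32% of the $2,700 excess over $16,500 is $864; credit = $1,525 − $864 = $661.
Nadia ($4,200): Retirement Saver's Credit: $4,200 is at or below the $16,500 threshold, so the full $1,525 applies.
Difference: |$661 − $1,525| = $864.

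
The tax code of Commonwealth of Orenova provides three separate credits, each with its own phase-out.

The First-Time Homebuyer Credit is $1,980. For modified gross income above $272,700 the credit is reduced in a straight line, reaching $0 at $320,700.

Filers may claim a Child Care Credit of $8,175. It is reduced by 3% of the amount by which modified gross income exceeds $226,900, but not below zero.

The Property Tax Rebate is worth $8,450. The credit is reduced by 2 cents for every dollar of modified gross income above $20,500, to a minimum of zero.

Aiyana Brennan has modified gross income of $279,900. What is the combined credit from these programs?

First-Time Homebuyer Credit: $279,900 is $7,200 into a $48,000 phase-out range, leaving 40,800/48,000 of the credit: $1,980 × 40,800/48,000 = $1,683.
Child Care Credit: 3% of the $53,000 excess over $226,900 is $1,590; credit = $8,175 − $1,590 = $6,585.
Property Tax Rebate: 2% of the $259,400 excess over $20,500 is $5,188; credit = $8,450 − $5,188 = $3,262.
Total: $1,683 + $6,585 + $3,262 = $11,530.

$11,530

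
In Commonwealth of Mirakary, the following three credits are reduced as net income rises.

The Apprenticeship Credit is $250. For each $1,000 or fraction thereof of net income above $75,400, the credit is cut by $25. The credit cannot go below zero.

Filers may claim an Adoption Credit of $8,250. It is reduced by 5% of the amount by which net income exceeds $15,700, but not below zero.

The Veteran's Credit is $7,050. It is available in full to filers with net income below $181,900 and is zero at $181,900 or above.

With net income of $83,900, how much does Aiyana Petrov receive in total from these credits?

$11,915

Apprenticeship Credit: income exceeds $75,400 by $8,500, which is 9 full-or-partial $1,000 increments; reduction = 9 × $25 = $225, leaving $25.
Adoption Credit: 5% of the $68,200 excess over $15,700 is $3,410; credit = $8,250 − $3,410 = $4,840.
Veteran's Credit: $83,900 is below the $181,900 cutoff, so the full $7,050 applies.
Total: $25 + $4,840 + $7,050 = $11,915.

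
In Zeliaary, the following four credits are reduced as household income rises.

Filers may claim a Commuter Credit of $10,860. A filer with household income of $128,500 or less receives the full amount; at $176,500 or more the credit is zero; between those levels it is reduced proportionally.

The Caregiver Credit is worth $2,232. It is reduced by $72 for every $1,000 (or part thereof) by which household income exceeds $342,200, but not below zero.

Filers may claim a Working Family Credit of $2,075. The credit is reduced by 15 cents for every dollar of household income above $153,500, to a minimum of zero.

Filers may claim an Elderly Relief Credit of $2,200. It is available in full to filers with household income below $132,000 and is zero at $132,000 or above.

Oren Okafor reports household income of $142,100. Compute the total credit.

$12,090

Commuter Credit: $142,100 is $13,600 into a $48,000 phase-out range, leaving 34,400/48,000 of the credit: $10,860 × 34,400/48,000 = $7,783.
Caregiver Credit: $142,100 is at or below the $342,200 threshold, so the full $2,232 applies.
Working Family Credit: $142,100 is at or below the $153,500 threshold, so the full $2,075 applies.
Elderly Relief Credit: $142,100 meets or exceeds the $132,000 cutoff, so the credit is $0.
Total: $7,783 + $2,232 + $2,075 + $0 = $12,090.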